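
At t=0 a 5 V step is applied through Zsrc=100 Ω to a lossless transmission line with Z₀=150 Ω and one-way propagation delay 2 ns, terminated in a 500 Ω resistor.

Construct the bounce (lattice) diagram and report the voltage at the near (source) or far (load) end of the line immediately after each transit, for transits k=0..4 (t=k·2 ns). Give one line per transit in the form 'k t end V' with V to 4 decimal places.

0 0 source 3.0000
1 2 load 4.6154
2 4 source 4.2923
3 6 load 4.1183
4 8 source 4.1531

Γ_L=0.538462, Γ_S=-0.200000; launch V₁=5·150/250=3.000000
k=0 src: V=3.0000
k=1 load: inc=3.000000, refl=3.000000·0.538462=1.6154; V=0.000000+3.000000+1.615385=4.6154
k=2 src: inc=1.615385, refl=1.615385·-0.200000=-0.3231; V=3.000000+1.615385+-0.323077=4.2923
k=3 load: inc=-0.323077, refl=-0.323077·0.538462=-0.1740; V=4.615385+-0.323077+-0.173964=4.1183
k=4 src: inc=-0.173964, refl=-0.173964·-0.200000=0.0348; V=4.292308+-0.173964+0.034793=4.1531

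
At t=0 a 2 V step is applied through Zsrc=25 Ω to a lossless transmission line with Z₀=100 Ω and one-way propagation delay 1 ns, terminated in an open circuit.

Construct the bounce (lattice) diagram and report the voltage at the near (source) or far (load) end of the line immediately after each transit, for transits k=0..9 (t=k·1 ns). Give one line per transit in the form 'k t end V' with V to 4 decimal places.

Γ_L=1.000000, Γ_S=-0.600000; launch V₁=2·100/125=1.600000
k=0 src: V=1.6000
k=1 load: inc=1.600000, refl=1.600000·1.000000=1.6000; V=0.000000+1.600000+1.600000=3.2000
k=2 src: inc=1.600000, refl=1.600000·-0.600000=-0.9600; V=1.600000+1.600000+-0.960000=2.2400
k=3 load: inc=-0.960000, refl=-0.960000·1.000000=-0.9600; V=3.200000+-0.960000+-0.960000=1.2800
k=4 src: inc=-0.960000, refl=-0.960000·-0.600000=0.5760; V=2.240000+-0.960000+0.576000=1.8560
k=5 load: inc=0.576000, refl=0.576000·1.000000=0.5760; V=1.280000+0.576000+0.576000=2.4320
k=6 src: inc=0.576000, refl=0.576000·-0.600000=-0.3456; V=1.856000+0.576000+-0.345600=2.0864
k=7 load: inc=-0.345600, refl=-0.345600·1.000000=-0.3456; V=2.432000+-0.345600+-0.345600=1.7408
k=8 src: inc=-0.345600, refl=-0.345600·-0.600000=0.2074; V=2.086400+-0.345600+0.207360=1.9482
k=9 load: inc=0.207360, refl=0.207360·1.000000=0.2074; V=1.740800+0.207360+0.207360=2.1555

0 0 source 1.6000
1 1 load 3.2000
2 2 source 2.2400
3 3 load 1.2800
4 4 source 1.8560
5 5 load 2.4320
6 6 source 2.0864
7 7 load 1.7408
8 8 source 1.9482
9 9 load 2.1555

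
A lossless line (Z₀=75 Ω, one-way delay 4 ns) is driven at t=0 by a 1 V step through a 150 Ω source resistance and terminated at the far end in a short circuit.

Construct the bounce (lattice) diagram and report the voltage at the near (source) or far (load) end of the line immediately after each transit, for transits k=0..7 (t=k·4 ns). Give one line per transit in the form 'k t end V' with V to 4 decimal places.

Γ_L=-1.000000, Γ_S=0.333333; launch V₁=1·75/225=0.333333
k=0 src: V=0.3333
k=1 load: inc=0.333333, refl=0.333333·-1.000000=-0.3333; V=0.000000+0.333333+-0.333333=0.0000
k=2 src: inc=-0.333333, refl=-0.333333·0.333333=-0.1111; V=0.333333+-0.333333+-0.111111=-0.1111
k=3 load: inc=-0.111111, refl=-0.111111·-1.000000=0.1111; V=0.000000+-0.111111+0.111111=0.0000
k=4 src: inc=0.111111, refl=0.111111·0.333333=0.0370; V=-0.111111+0.111111+0.037037=0.0370
k=5 load: inc=0.037037, refl=0.037037·-1.000000=-0.0370; V=0.000000+0.037037+-0.037037=0.0000
k=6 src: inc=-0.037037, refl=-0.037037·0.333333=-0.0123; V=0.037037+-0.037037+-0.012346=-0.0123
k=7 load: inc=-0.012346, refl=-0.012346·-1.000000=0.0123; V=0.000000+-0.012346+0.012346=0.0000

0 0 source 0.3333
1 4 load 0.0000
2 8 source -0.1111
3 12 load 0.0000
4 16 source 0.0370
5 20 load 0.0000
6 24 source -0.0123
7 28 load 0.0000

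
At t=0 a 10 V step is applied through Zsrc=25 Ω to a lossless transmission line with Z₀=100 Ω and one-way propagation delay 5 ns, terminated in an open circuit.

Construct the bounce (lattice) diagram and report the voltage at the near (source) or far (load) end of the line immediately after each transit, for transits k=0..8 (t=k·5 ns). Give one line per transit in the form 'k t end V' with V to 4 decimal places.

Γ_L=1.000000, Γ_S=-0.600000; launch V₁=10·100/125=8.000000
k=0 src: V=8.0000
k=1 load: inc=8.000000, refl=8.000000·1.000000=8.0000; V=0.000000+8.000000+8.000000=16.0000
k=2 src: inc=8.000000, refl=8.000000·-0.600000=-4.8000; V=8.000000+8.000000+-4.800000=11.2000
k=3 load: inc=-4.800000, refl=-4.800000·1.000000=-4.8000; V=16.000000+-4.800000+-4.800000=6.4000
k=4 src: inc=-4.800000, refl=-4.800000·-0.600000=2.8800; V=11.200000+-4.800000+2.880000=9.2800
k=5 load: inc=2.880000, refl=2.880000·1.000000=2.8800; V=6.400000+2.880000+2.880000=12.1600
k=6 src: inc=2.880000, refl=2.880000·-0.600000=-1.7280; V=9.280000+2.880000+-1.728000=10.4320
k=7 load: inc=-1.728000, refl=-1.728000·1.000000=-1.7280; V=12.160000+-1.728000+-1.728000=8.7040
k=8 src: inc=-1.728000, refl=-1.728000·-0.600000=1.0368; V=10.432000+-1.728000+1.036800=9.7408

0 0 source 8.0000
1 5 load 16.0000
2 10 source 11.2000
3 15 load 6.4000
4 20 source 9.2800
5 25 load 12.1600
6 30 source 10.4320
7 35 load 8.7040
8 40 source 9.7408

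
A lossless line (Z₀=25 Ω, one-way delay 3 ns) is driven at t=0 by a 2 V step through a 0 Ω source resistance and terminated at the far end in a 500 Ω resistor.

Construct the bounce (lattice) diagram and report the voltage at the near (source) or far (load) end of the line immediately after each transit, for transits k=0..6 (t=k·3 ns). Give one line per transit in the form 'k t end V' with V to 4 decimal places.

0 0 source 2.0000
1 3 load 3.8095
2 6 source 2.0000
3 9 load 0.3628
4 12 source 2.0000
5 15 load 3.4813
6 18 source 2.0000

Γ_L=0.904762, Γ_S=-1.000000; launch V₁=2·25/25=2.000000
k=0 src: V=2.0000
k=1 load: inc=2.000000, refl=2.000000·0.904762=1.8095; V=0.000000+2.000000+1.809524=3.8095
k=2 src: inc=1.809524, refl=1.809524·-1.000000=-1.8095; V=2.000000+1.809524+-1.809524=2.0000
k=3 load: inc=-1.809524, refl=-1.809524·0.904762=-1.6372; V=3.809524+-1.809524+-1.637188=0.3628
k=4 src: inc=-1.637188, refl=-1.637188·-1.000000=1.6372; V=2.000000+-1.637188+1.637188=2.0000
k=5 load: inc=1.637188, refl=1.637188·0.904762=1.4813; V=0.362812+1.637188+1.481266=3.4813
k=6 src: inc=1.481266, refl=1.481266·-1.000000=-1.4813; V=2.000000+1.481266+-1.481266=2.0000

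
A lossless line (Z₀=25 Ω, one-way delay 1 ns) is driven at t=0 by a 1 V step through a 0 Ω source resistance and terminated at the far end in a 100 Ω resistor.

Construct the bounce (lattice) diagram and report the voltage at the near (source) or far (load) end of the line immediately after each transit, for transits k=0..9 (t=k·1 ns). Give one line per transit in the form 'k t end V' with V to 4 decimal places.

0 0 source 1.0000
1 1 load 1.6000
2 2 source 1.0000
3 3 load 0.6400
4 4 source 1.0000
5 5 load 1.2160
6 6 source 1.0000
7 7 load 0.8704
8 8 source 1.0000
9 9 load 1.0778

Γ_L=0.600000, Γ_S=-1.000000; launch V₁=1·25/25=1.000000
k=0 src: V=1.0000
k=1 load: inc=1.000000, refl=1.000000·0.600000=0.6000; V=0.000000+1.000000+0.600000=1.6000
k=2 src: inc=0.600000, refl=0.600000·-1.000000=-0.6000; V=1.000000+0.600000+-0.600000=1.0000
k=3 load: inc=-0.600000, refl=-0.600000·0.600000=-0.3600; V=1.600000+-0.600000+-0.360000=0.6400
k=4 src: inc=-0.360000, refl=-0.360000·-1.000000=0.3600; V=1.000000+-0.360000+0.360000=1.0000
k=5 load: inc=0.360000, refl=0.360000·0.600000=0.2160; V=0.640000+0.360000+0.216000=1.2160
k=6 src: inc=0.216000, refl=0.216000·-1.000000=-0.2160; V=1.000000+0.216000+-0.216000=1.0000
k=7 load: inc=-0.216000, refl=-0.216000·0.600000=-0.1296; V=1.216000+-0.216000+-0.129600=0.8704
k=8 src: inc=-0.129600, refl=-0.129600·-1.000000=0.1296; V=1.000000+-0.129600+0.129600=1.0000
k=9 load: inc=0.129600, refl=0.129600·0.600000=0.0778; V=0.870400+0.129600+0.077760=1.0778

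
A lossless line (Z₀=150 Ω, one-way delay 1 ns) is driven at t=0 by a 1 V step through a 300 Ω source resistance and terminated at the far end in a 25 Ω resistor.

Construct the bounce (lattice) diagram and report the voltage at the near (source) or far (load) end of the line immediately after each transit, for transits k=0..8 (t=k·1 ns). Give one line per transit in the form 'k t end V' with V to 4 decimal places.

0 0 source 0.3333
1 1 load 0.0952
2 2 source 0.0159
3 3 load 0.0726
4 4 source 0.0915
5 5 load 0.0780
6 6 source 0.0735
7 7 load 0.0767
8 8 source 0.0777

Γ_L=-0.714286, Γ_S=0.333333; launch V₁=1·150/450=0.333333
k=0 src: V=0.3333
k=1 load: inc=0.333333, refl=0.333333·-0.714286=-0.2381; V=0.000000+0.333333+-0.238095=0.0952
k=2 src: inc=-0.238095, refl=-0.238095·0.333333=-0.0794; V=0.333333+-0.238095+-0.079365=0.0159
k=3 load: inc=-0.079365, refl=-0.079365·-0.714286=0.0567; V=0.095238+-0.079365+0.056689=0.0726
k=4 src: inc=0.056689, refl=0.056689·0.333333=0.0189; V=0.015873+0.056689+0.018896=0.0915
k=5 load: inc=0.018896, refl=0.018896·-0.714286=-0.0135; V=0.072562+0.018896+-0.013497=0.0780
k=6 src: inc=-0.013497, refl=-0.013497·0.333333=-0.0045; V=0.091459+-0.013497+-0.004499=0.0735
k=7 load: inc=-0.004499, refl=-0.004499·-0.714286=0.0032; V=0.077961+-0.004499+0.003214=0.0767
k=8 src: inc=0.003214, refl=0.003214·0.333333=0.0011; V=0.073462+0.003214+0.001071=0.0777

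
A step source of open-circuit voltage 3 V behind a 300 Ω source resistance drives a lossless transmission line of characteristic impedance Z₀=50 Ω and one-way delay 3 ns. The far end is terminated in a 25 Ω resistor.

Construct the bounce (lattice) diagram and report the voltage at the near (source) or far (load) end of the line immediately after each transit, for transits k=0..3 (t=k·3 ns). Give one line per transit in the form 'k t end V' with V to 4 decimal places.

Γ_L=-0.333333, Γ_S=0.714286; launch V₁=3·50/350=0.428571
k=0 src: V=0.4286
k=1 load: inc=0.428571, refl=0.428571·-0.333333=-0.1429; V=0.000000+0.428571+-0.142857=0.2857
k=2 src: inc=-0.142857, refl=-0.142857·0.714286=-0.1020; V=0.428571+-0.142857+-0.102041=0.1837
k=3 load: inc=-0.102041, refl=-0.102041·-0.333333=0.0340; V=0.285714+-0.102041+0.034014=0.2177

0 0 source 0.4286
1 3 load 0.2857
2 6 source 0.1837
3 9 load 0.2177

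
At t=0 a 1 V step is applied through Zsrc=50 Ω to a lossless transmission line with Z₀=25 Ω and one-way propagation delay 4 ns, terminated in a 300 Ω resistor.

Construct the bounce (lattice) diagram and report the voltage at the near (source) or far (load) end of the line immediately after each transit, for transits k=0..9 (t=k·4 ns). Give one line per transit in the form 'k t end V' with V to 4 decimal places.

Γ_L=0.846154, Γ_S=0.333333; launch V₁=1·25/75=0.333333
k=0 src: V=0.3333
k=1 load: inc=0.333333, refl=0.333333·0.846154=0.2821; V=0.000000+0.333333+0.282051=0.6154
k=2 src: inc=0.282051, refl=0.282051·0.333333=0.0940; V=0.333333+0.282051+0.094017=0.7094
k=3 load: inc=0.094017, refl=0.094017·0.846154=0.0796; V=0.615385+0.094017+0.079553=0.7890
k=4 src: inc=0.079553, refl=0.079553·0.333333=0.0265; V=0.709402+0.079553+0.026518=0.8155
k=5 load: inc=0.026518, refl=0.026518·0.846154=0.0224; V=0.788955+0.026518+0.022438=0.8379
k=6 src: inc=0.022438, refl=0.022438·0.333333=0.0075; V=0.815472+0.022438+0.007479=0.8454
k=7 load: inc=0.007479, refl=0.007479·0.846154=0.0063; V=0.837910+0.007479+0.006329=0.8517
k=8 src: inc=0.006329, refl=0.006329·0.333333=0.0021; V=0.845390+0.006329+0.002110=0.8538
k=9 load: inc=0.002110, refl=0.002110·0.846154=0.0018; V=0.851718+0.002110+0.001785=0.8556

0 0 source 0.3333
1 4 load 0.6154
2 8 source 0.7094
3 12 load 0.7890
4 16 source 0.8155
5 20 load 0.8379
6 24 source 0.8454
7 28 load 0.8517
8 32 source 0.8538
9 36 load 0.8556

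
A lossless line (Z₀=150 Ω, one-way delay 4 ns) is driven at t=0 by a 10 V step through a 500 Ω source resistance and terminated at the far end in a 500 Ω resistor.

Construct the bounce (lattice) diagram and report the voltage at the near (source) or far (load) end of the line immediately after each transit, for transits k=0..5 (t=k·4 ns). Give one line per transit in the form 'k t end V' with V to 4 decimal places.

0 0 source 2.3077
1 4 load 3.5503
2 8 source 4.2194
3 12 load 4.5797
4 16 source 4.7737
5 20 load 4.8781

Γ_L=0.538462, Γ_S=0.538462; launch V₁=10·150/650=2.307692
k=0 src: V=2.3077
k=1 load: inc=2.307692, refl=2.307692·0.538462=1.2426; V=0.000000+2.307692+1.242604=3.5503
k=2 src: inc=1.242604, refl=1.242604·0.538462=0.6691; V=2.307692+1.242604+0.669094=4.2194
k=3 load: inc=0.669094, refl=0.669094·0.538462=0.3603; V=3.550296+0.669094+0.360282=4.5797
k=4 src: inc=0.360282, refl=0.360282·0.538462=0.1940; V=4.219390+0.360282+0.193998=4.7737
k=5 load: inc=0.193998, refl=0.193998·0.538462=0.1045; V=4.579672+0.193998+0.104460=4.8781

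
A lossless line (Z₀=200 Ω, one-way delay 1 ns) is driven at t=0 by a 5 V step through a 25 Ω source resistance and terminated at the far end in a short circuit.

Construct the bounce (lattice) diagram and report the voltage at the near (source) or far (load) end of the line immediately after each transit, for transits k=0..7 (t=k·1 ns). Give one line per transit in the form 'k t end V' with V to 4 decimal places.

0 0 source 4.4444
1 1 load 0.0000
2 2 source 3.4568
3 3 load 0.0000
4 4 source 2.6886
5 5 load 0.0000
6 6 source 2.0911
7 7 load 0.0000

Γ_L=-1.000000, Γ_S=-0.777778; launch V₁=5·200/225=4.444444
k=0 src: V=4.4444
k=1 load: inc=4.444444, refl=4.444444·-1.000000=-4.4444; V=0.000000+4.444444+-4.444444=0.0000
k=2 src: inc=-4.444444, refl=-4.444444·-0.777778=3.4568; V=4.444444+-4.444444+3.456790=3.4568
k=3 load: inc=3.456790, refl=3.456790·-1.000000=-3.4568; V=0.000000+3.456790+-3.456790=0.0000
k=4 src: inc=-3.456790, refl=-3.456790·-0.777778=2.6886; V=3.456790+-3.456790+2.688615=2.6886
k=5 load: inc=2.688615, refl=2.688615·-1.000000=-2.6886; V=0.000000+2.688615+-2.688615=0.0000
k=6 src: inc=-2.688615, refl=-2.688615·-0.777778=2.0911; V=2.688615+-2.688615+2.091145=2.0911
k=7 load: inc=2.091145, refl=2.091145·-1.000000=-2.0911; V=0.000000+2.091145+-2.091145=0.0000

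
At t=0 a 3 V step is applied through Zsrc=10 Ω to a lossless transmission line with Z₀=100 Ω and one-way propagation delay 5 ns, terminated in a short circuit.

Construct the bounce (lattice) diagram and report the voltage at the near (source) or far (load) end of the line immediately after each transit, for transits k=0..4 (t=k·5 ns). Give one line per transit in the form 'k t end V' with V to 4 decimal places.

0 0 source 2.7273
1 5 load 0.0000
2 10 source 2.2314
3 15 load 0.0000
4 20 source 1.8257

Γ_L=-1.000000, Γ_S=-0.818182; launch V₁=3·100/110=2.727273
k=0 src: V=2.7273
k=1 load: inc=2.727273, refl=2.727273·-1.000000=-2.7273; V=0.000000+2.727273+-2.727273=0.0000
k=2 src: inc=-2.727273, refl=-2.727273·-0.818182=2.2314; V=2.727273+-2.727273+2.231405=2.2314
k=3 load: inc=2.231405, refl=2.231405·-1.000000=-2.2314; V=0.000000+2.231405+-2.231405=0.0000
k=4 src: inc=-2.231405, refl=-2.231405·-0.818182=1.8257; V=2.231405+-2.231405+1.825695=1.8257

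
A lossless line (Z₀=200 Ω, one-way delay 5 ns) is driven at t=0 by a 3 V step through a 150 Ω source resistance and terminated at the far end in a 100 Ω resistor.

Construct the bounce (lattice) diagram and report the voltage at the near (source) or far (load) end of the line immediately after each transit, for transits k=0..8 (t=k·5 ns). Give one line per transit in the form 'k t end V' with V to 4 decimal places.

Γ_L=-0.333333, Γ_S=-0.142857; launch V₁=3·200/350=1.714286
k=0 src: V=1.7143
k=1 load: inc=1.714286, refl=1.714286·-0.333333=-0.5714; V=0.000000+1.714286+-0.571429=1.1429
k=2 src: inc=-0.571429, refl=-0.571429·-0.142857=0.0816; V=1.714286+-0.571429+0.081633=1.2245
k=3 load: inc=0.081633, refl=0.081633·-0.333333=-0.0272; V=1.142857+0.081633+-0.027211=1.1973
k=4 src: inc=-0.027211, refl=-0.027211·-0.142857=0.0039; V=1.224490+-0.027211+0.003887=1.2012
k=5 load: inc=0.003887, refl=0.003887·-0.333333=-0.0013; V=1.197279+0.003887+-0.001296=1.1999
k=6 src: inc=-0.001296, refl=-0.001296·-0.142857=0.0002; V=1.201166+-0.001296+0.000185=1.2001
k=7 load: inc=0.000185, refl=0.000185·-0.333333=-0.0001; V=1.199870+0.000185+-0.000062=1.2000
k=8 src: inc=-0.000062, refl=-0.000062·-0.142857=0.0000; V=1.200056+-0.000062+0.000009=1.2000

0 0 source 1.7143
1 5 load 1.1429
2 10 source 1.2245
3 15 load 1.1973
4 20 source 1.2012
5 25 load 1.1999
6 30 source 1.2001
7 35 load 1.2000
8 40 source 1.2000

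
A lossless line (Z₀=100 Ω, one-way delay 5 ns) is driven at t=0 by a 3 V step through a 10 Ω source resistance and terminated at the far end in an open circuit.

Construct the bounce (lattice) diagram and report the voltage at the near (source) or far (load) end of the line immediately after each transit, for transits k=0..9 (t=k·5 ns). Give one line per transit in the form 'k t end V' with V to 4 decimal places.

0 0 source 2.7273
1 5 load 5.4545
2 10 source 3.2231
3 15 load 0.9917
4 20 source 2.8174
5 25 load 4.6431
6 30 source 3.1494
7 35 load 1.6556
8 40 source 2.8778
9 45 load 4.0999

Γ_L=1.000000, Γ_S=-0.818182; launch V₁=3·100/110=2.727273
k=0 src: V=2.7273
k=1 load: inc=2.727273, refl=2.727273·1.000000=2.7273; V=0.000000+2.727273+2.727273=5.4545
k=2 src: inc=2.727273, refl=2.727273·-0.818182=-2.2314; V=2.727273+2.727273+-2.231405=3.2231
k=3 load: inc=-2.231405, refl=-2.231405·1.000000=-2.2314; V=5.454545+-2.231405+-2.231405=0.9917
k=4 src: inc=-2.231405, refl=-2.231405·-0.818182=1.8257; V=3.223140+-2.231405+1.825695=2.8174
k=5 load: inc=1.825695, refl=1.825695·1.000000=1.8257; V=0.991736+1.825695+1.825695=4.6431
k=6 src: inc=1.825695, refl=1.825695·-0.818182=-1.4938; V=2.817431+1.825695+-1.493750=3.1494
k=7 load: inc=-1.493750, refl=-1.493750·1.000000=-1.4938; V=4.643125+-1.493750+-1.493750=1.6556
k=8 src: inc=-1.493750, refl=-1.493750·-0.818182=1.2222; V=3.149375+-1.493750+1.222159=2.8778
k=9 load: inc=1.222159, refl=1.222159·1.000000=1.2222; V=1.655625+1.222159+1.222159=4.0999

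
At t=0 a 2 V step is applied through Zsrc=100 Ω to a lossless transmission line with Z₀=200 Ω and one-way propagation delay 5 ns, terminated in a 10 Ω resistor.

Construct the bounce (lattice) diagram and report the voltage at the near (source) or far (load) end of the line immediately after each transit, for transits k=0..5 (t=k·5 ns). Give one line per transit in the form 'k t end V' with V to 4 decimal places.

0 0 source 1.3333
1 5 load 0.1270
2 10 source 0.5291
3 15 load 0.1653
4 20 source 0.2866
5 25 load 0.1768

Γ_L=-0.904762, Γ_S=-0.333333; launch V₁=2·200/300=1.333333
k=0 src: V=1.3333
k=1 load: inc=1.333333, refl=1.333333·-0.904762=-1.2063; V=0.000000+1.333333+-1.206349=0.1270
k=2 src: inc=-1.206349, refl=-1.206349·-0.333333=0.4021; V=1.333333+-1.206349+0.402116=0.5291
k=3 load: inc=0.402116, refl=0.402116·-0.904762=-0.3638; V=0.126984+0.402116+-0.363820=0.1653
k=4 src: inc=-0.363820, refl=-0.363820·-0.333333=0.1213; V=0.529101+-0.363820+0.121273=0.2866
k=5 load: inc=0.121273, refl=0.121273·-0.904762=-0.1097; V=0.165281+0.121273+-0.109723=0.1768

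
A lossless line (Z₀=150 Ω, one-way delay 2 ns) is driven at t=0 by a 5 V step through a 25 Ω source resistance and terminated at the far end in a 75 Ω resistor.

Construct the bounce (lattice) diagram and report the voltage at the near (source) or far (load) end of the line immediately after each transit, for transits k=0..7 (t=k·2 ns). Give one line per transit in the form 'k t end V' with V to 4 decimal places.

0 0 source 4.2857
1 2 load 2.8571
2 4 source 3.8776
3 6 load 3.5374
4 8 source 3.7804
5 10 load 3.6994
6 12 source 3.7572
7 14 load 3.7379

Γ_L=-0.333333, Γ_S=-0.714286; launch V₁=5·150/175=4.285714
k=0 src: V=4.2857
k=1 load: inc=4.285714, refl=4.285714·-0.333333=-1.4286; V=0.000000+4.285714+-1.428571=2.8571
k=2 src: inc=-1.428571, refl=-1.428571·-0.714286=1.0204; V=4.285714+-1.428571+1.020408=3.8776
k=3 load: inc=1.020408, refl=1.020408·-0.333333=-0.3401; V=2.857143+1.020408+-0.340136=3.5374
k=4 src: inc=-0.340136, refl=-0.340136·-0.714286=0.2430; V=3.877551+-0.340136+0.242954=3.7804
k=5 load: inc=0.242954, refl=0.242954·-0.333333=-0.0810; V=3.537415+0.242954+-0.080985=3.6994
k=6 src: inc=-0.080985, refl=-0.080985·-0.714286=0.0578; V=3.780369+-0.080985+0.057846=3.7572
k=7 load: inc=0.057846, refl=0.057846·-0.333333=-0.0193; V=3.699385+0.057846+-0.019282=3.7379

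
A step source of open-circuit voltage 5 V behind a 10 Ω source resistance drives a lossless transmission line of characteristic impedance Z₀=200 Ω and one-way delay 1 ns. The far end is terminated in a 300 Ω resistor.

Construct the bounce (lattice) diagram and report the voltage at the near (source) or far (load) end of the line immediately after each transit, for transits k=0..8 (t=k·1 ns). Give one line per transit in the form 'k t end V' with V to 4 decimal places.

0 0 source 4.7619
1 1 load 5.7143
2 2 source 4.8526
3 3 load 4.6803
4 4 source 4.8362
5 5 load 4.8674
6 6 source 4.8392
7 7 load 4.8335
8 8 source 4.8386

Γ_L=0.200000, Γ_S=-0.904762; launch V₁=5·200/210=4.761905
k=0 src: V=4.7619
k=1 load: inc=4.761905, refl=4.761905·0.200000=0.9524; V=0.000000+4.761905+0.952381=5.7143
k=2 src: inc=0.952381, refl=0.952381·-0.904762=-0.8617; V=4.761905+0.952381+-0.861678=4.8526
k=3 load: inc=-0.861678, refl=-0.861678·0.200000=-0.1723; V=5.714286+-0.861678+-0.172336=4.6803
k=4 src: inc=-0.172336, refl=-0.172336·-0.904762=0.1559; V=4.852608+-0.172336+0.155923=4.8362
k=5 load: inc=0.155923, refl=0.155923·0.200000=0.0312; V=4.680272+0.155923+0.031185=4.8674
k=6 src: inc=0.031185, refl=0.031185·-0.904762=-0.0282; V=4.836195+0.031185+-0.028215=4.8392
k=7 load: inc=-0.028215, refl=-0.028215·0.200000=-0.0056; V=4.867379+-0.028215+-0.005643=4.8335
k=8 src: inc=-0.005643, refl=-0.005643·-0.904762=0.0051; V=4.839165+-0.005643+0.005105=4.8386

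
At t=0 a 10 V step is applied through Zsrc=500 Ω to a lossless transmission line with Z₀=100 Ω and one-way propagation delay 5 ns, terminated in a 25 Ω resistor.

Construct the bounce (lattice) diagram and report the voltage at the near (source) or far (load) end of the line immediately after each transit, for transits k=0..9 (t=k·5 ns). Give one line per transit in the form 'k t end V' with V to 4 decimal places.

0 0 source 1.6667
1 5 load 0.6667
2 10 source 0.0000
3 15 load 0.4000
4 20 source 0.6667
5 25 load 0.5067
6 30 source 0.4000
7 35 load 0.4640
8 40 source 0.5067
9 45 load 0.4811

Γ_L=-0.600000, Γ_S=0.666667; launch V₁=10·100/600=1.666667
k=0 src: V=1.6667
k=1 load: inc=1.666667, refl=1.666667·-0.600000=-1.0000; V=0.000000+1.666667+-1.000000=0.6667
k=2 src: inc=-1.000000, refl=-1.000000·0.666667=-0.6667; V=1.666667+-1.000000+-0.666667=0.0000
k=3 load: inc=-0.666667, refl=-0.666667·-0.600000=0.4000; V=0.666667+-0.666667+0.400000=0.4000
k=4 src: inc=0.400000, refl=0.400000·0.666667=0.2667; V=0.000000+0.400000+0.266667=0.6667
k=5 load: inc=0.266667, refl=0.266667·-0.600000=-0.1600; V=0.400000+0.266667+-0.160000=0.5067
k=6 src: inc=-0.160000, refl=-0.160000·0.666667=-0.1067; V=0.666667+-0.160000+-0.106667=0.4000
k=7 load: inc=-0.106667, refl=-0.106667·-0.600000=0.0640; V=0.506667+-0.106667+0.064000=0.4640
k=8 src: inc=0.064000, refl=0.064000·0.666667=0.0427; V=0.400000+0.064000+0.042667=0.5067
k=9 load: inc=0.042667, refl=0.042667·-0.600000=-0.0256; V=0.464000+0.042667+-0.025600=0.4811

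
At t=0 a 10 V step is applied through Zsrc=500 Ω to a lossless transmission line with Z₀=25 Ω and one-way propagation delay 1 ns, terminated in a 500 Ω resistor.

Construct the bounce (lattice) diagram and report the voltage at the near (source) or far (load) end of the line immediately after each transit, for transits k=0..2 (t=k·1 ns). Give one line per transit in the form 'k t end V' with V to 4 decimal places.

Γ_L=0.904762, Γ_S=0.904762; launch V₁=10·25/525=0.476190
k=0 src: V=0.4762
k=1 load: inc=0.476190, refl=0.476190·0.904762=0.4308; V=0.000000+0.476190+0.430839=0.9070
k=2 src: inc=0.430839, refl=0.430839·0.904762=0.3898; V=0.476190+0.430839+0.389807=1.2968

0 0 source 0.4762
1 1 load 0.9070
2 2 source 1.2968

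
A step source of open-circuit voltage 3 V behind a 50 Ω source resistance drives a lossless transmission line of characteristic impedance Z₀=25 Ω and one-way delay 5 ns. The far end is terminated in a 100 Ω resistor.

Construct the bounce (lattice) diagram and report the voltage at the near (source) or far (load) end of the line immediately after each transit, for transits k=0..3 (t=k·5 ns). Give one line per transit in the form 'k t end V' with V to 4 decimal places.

0 0 source 1.0000
1 5 load 1.6000
2 10 source 1.8000
3 15 load 1.9200

Γ_L=0.600000, Γ_S=0.333333; launch V₁=3·25/75=1.000000
k=0 src: V=1.0000
k=1 load: inc=1.000000, refl=1.000000·0.600000=0.6000; V=0.000000+1.000000+0.600000=1.6000
k=2 src: inc=0.600000, refl=0.600000·0.333333=0.2000; V=1.000000+0.600000+0.200000=1.8000
k=3 load: inc=0.200000, refl=0.200000·0.600000=0.1200; V=1.600000+0.200000+0.120000=1.9200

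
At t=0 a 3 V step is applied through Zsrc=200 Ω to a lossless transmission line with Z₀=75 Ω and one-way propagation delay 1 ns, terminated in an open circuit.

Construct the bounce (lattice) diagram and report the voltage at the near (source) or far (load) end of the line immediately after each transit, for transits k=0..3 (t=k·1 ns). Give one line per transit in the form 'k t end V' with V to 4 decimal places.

Γ_L=1.000000, Γ_S=0.454545; launch V₁=3·75/275=0.818182
k=0 src: V=0.8182
k=1 load: inc=0.818182, refl=0.818182·1.000000=0.8182; V=0.000000+0.818182+0.818182=1.6364
k=2 src: inc=0.818182, refl=0.818182·0.454545=0.3719; V=0.818182+0.818182+0.371901=2.0083
k=3 load: inc=0.371901, refl=0.371901·1.000000=0.3719; V=1.636364+0.371901+0.371901=2.3802

0 0 source 0.8182
1 1 load 1.6364
2 2 source 2.0083
3 3 load 2.3802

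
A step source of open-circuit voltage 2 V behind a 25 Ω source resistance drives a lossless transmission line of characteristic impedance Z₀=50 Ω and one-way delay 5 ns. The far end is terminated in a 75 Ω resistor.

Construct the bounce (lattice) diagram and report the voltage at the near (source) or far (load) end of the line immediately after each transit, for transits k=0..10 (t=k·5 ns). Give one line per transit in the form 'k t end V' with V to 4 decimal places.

Γ_L=0.200000, Γ_S=-0.333333; launch V₁=2·50/75=1.333333
k=0 src: V=1.3333
k=1 load: inc=1.333333, refl=1.333333·0.200000=0.2667; V=0.000000+1.333333+0.266667=1.6000
k=2 src: inc=0.266667, refl=0.266667·-0.333333=-0.0889; V=1.333333+0.266667+-0.088889=1.5111
k=3 load: inc=-0.088889, refl=-0.088889·0.200000=-0.0178; V=1.600000+-0.088889+-0.017778=1.4933
k=4 src: inc=-0.017778, refl=-0.017778·-0.333333=0.0059; V=1.511111+-0.017778+0.005926=1.4993
k=5 load: inc=0.005926, refl=0.005926·0.200000=0.0012; V=1.493333+0.005926+0.001185=1.5004
k=6 src: inc=0.001185, refl=0.001185·-0.333333=-0.0004; V=1.499259+0.001185+-0.000395=1.5000
k=7 load: inc=-0.000395, refl=-0.000395·0.200000=-0.0001; V=1.500444+-0.000395+-0.000079=1.5000
k=8 src: inc=-0.000079, refl=-0.000079·-0.333333=0.0000; V=1.500049+-0.000079+0.000026=1.5000
k=9 load: inc=0.000026, refl=0.000026·0.200000=0.0000; V=1.499970+0.000026+0.000005=1.5000
k=10 src: inc=0.000005, refl=0.000005·-0.333333=-0.0000; V=1.499997+0.000005+-0.000002=1.5000

0 0 source 1.3333
1 5 load 1.6000
2 10 source 1.5111
3 15 load 1.4933
4 20 source 1.4993
5 25 load 1.5004
6 30 source 1.5000
7 35 load 1.5000
8 40 source 1.5000
9 45 load 1.5000
10 50 source 1.5000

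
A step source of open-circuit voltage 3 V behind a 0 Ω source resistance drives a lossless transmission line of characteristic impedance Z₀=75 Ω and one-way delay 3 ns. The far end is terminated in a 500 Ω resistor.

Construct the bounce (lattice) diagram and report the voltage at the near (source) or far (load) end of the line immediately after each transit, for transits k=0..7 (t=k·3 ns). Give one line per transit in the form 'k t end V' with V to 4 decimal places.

0 0 source 3.0000
1 3 load 5.2174
2 6 source 3.0000
3 9 load 1.3611
4 12 source 3.0000
5 15 load 4.2114
6 18 source 3.0000
7 21 load 2.1046

Γ_L=0.739130, Γ_S=-1.000000; launch V₁=3·75/75=3.000000
k=0 src: V=3.0000
k=1 load: inc=3.000000, refl=3.000000·0.739130=2.2174; V=0.000000+3.000000+2.217391=5.2174
k=2 src: inc=2.217391, refl=2.217391·-1.000000=-2.2174; V=3.000000+2.217391+-2.217391=3.0000
k=3 load: inc=-2.217391, refl=-2.217391·0.739130=-1.6389; V=5.217391+-2.217391+-1.638941=1.3611
k=4 src: inc=-1.638941, refl=-1.638941·-1.000000=1.6389; V=3.000000+-1.638941+1.638941=3.0000
k=5 load: inc=1.638941, refl=1.638941·0.739130=1.2114; V=1.361059+1.638941+1.211391=4.2114
k=6 src: inc=1.211391, refl=1.211391·-1.000000=-1.2114; V=3.000000+1.211391+-1.211391=3.0000
k=7 load: inc=-1.211391, refl=-1.211391·0.739130=-0.8954; V=4.211391+-1.211391+-0.895376=2.1046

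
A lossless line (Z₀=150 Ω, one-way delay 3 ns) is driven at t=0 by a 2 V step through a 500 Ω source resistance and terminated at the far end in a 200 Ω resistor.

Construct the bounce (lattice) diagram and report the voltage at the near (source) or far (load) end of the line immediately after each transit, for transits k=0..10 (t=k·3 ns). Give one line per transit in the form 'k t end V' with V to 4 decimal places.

0 0 source 0.4615
1 3 load 0.5275
2 6 source 0.5630
3 9 load 0.5680
4 12 source 0.5708
5 15 load 0.5712
6 18 source 0.5714
7 21 load 0.5714
8 24 source 0.5714
9 27 load 0.5714
10 30 source 0.5714

Γ_L=0.142857, Γ_S=0.538462; launch V₁=2·150/650=0.461538
k=0 src: V=0.4615
k=1 load: inc=0.461538, refl=0.461538·0.142857=0.0659; V=0.000000+0.461538+0.065934=0.5275
k=2 src: inc=0.065934, refl=0.065934·0.538462=0.0355; V=0.461538+0.065934+0.035503=0.5630
k=3 load: inc=0.035503, refl=0.035503·0.142857=0.0051; V=0.527473+0.035503+0.005072=0.5680
k=4 src: inc=0.005072, refl=0.005072·0.538462=0.0027; V=0.562975+0.005072+0.002731=0.5708
k=5 load: inc=0.002731, refl=0.002731·0.142857=0.0004; V=0.568047+0.002731+0.000390=0.5712
k=6 src: inc=0.000390, refl=0.000390·0.538462=0.0002; V=0.570778+0.000390+0.000210=0.5714
k=7 load: inc=0.000210, refl=0.000210·0.142857=0.0000; V=0.571168+0.000210+0.000030=0.5714
k=8 src: inc=0.000030, refl=0.000030·0.538462=0.0000; V=0.571379+0.000030+0.000016=0.5714
k=9 load: inc=0.000016, refl=0.000016·0.142857=0.0000; V=0.571409+0.000016+0.000002=0.5714
k=10 src: inc=0.000002, refl=0.000002·0.538462=0.0000; V=0.571425+0.000002+0.000001=0.5714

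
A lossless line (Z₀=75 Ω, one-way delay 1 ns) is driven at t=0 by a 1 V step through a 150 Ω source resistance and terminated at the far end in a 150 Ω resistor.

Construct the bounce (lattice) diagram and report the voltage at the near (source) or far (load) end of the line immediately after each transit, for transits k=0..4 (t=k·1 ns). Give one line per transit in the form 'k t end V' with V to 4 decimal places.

0 0 source 0.3333
1 1 load 0.4444
2 2 source 0.4815
3 3 load 0.4938
4 4 source 0.4979

Γ_L=0.333333, Γ_S=0.333333; launch V₁=1·75/225=0.333333
k=0 src: V=0.3333
k=1 load: inc=0.333333, refl=0.333333·0.333333=0.1111; V=0.000000+0.333333+0.111111=0.4444
k=2 src: inc=0.111111, refl=0.111111·0.333333=0.0370; V=0.333333+0.111111+0.037037=0.4815
k=3 load: inc=0.037037, refl=0.037037·0.333333=0.0123; V=0.444444+0.037037+0.012346=0.4938
k=4 src: inc=0.012346, refl=0.012346·0.333333=0.0041; V=0.481481+0.012346+0.004115=0.4979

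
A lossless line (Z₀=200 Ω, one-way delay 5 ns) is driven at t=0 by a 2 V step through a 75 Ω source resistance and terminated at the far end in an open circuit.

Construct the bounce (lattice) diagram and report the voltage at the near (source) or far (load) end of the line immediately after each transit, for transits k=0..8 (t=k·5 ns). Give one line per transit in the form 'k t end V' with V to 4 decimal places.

0 0 source 1.4545
1 5 load 2.9091
2 10 source 2.2479
3 15 load 1.5868
4 20 source 1.8873
5 25 load 2.1878
6 30 source 2.0512
7 35 load 1.9146
8 40 source 1.9767

Γ_L=1.000000, Γ_S=-0.454545; launch V₁=2·200/275=1.454545
k=0 src: V=1.4545
k=1 load: inc=1.454545, refl=1.454545·1.000000=1.4545; V=0.000000+1.454545+1.454545=2.9091
k=2 src: inc=1.454545, refl=1.454545·-0.454545=-0.6612; V=1.454545+1.454545+-0.661157=2.2479
k=3 load: inc=-0.661157, refl=-0.661157·1.000000=-0.6612; V=2.909091+-0.661157+-0.661157=1.5868
k=4 src: inc=-0.661157, refl=-0.661157·-0.454545=0.3005; V=2.247934+-0.661157+0.300526=1.8873
k=5 load: inc=0.300526, refl=0.300526·1.000000=0.3005; V=1.586777+0.300526+0.300526=2.1878
k=6 src: inc=0.300526, refl=0.300526·-0.454545=-0.1366; V=1.887303+0.300526+-0.136603=2.0512
k=7 load: inc=-0.136603, refl=-0.136603·1.000000=-0.1366; V=2.187829+-0.136603+-0.136603=1.9146
k=8 src: inc=-0.136603, refl=-0.136603·-0.454545=0.0621; V=2.051226+-0.136603+0.062092=1.9767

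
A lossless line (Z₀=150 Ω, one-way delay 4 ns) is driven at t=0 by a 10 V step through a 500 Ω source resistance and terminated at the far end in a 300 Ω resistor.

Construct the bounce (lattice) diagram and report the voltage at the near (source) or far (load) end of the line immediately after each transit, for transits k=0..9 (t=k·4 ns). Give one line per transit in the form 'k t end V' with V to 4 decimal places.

0 0 source 2.3077
1 4 load 3.0769
2 8 source 3.4911
3 12 load 3.6292
4 16 source 3.7035
5 20 load 3.7283
6 24 source 3.7417
7 28 load 3.7461
8 32 source 3.7485
9 36 load 3.7493

Γ_L=0.333333, Γ_S=0.538462; launch V₁=10·150/650=2.307692
k=0 src: V=2.3077
k=1 load: inc=2.307692, refl=2.307692·0.333333=0.7692; V=0.000000+2.307692+0.769231=3.0769
k=2 src: inc=0.769231, refl=0.769231·0.538462=0.4142; V=2.307692+0.769231+0.414201=3.4911
k=3 load: inc=0.414201, refl=0.414201·0.333333=0.1381; V=3.076923+0.414201+0.138067=3.6292
k=4 src: inc=0.138067, refl=0.138067·0.538462=0.0743; V=3.491124+0.138067+0.074344=3.7035
k=5 load: inc=0.074344, refl=0.074344·0.333333=0.0248; V=3.629191+0.074344+0.024781=3.7283
k=6 src: inc=0.024781, refl=0.024781·0.538462=0.0133; V=3.703535+0.024781+0.013344=3.7417
k=7 load: inc=0.013344, refl=0.013344·0.333333=0.0044; V=3.728316+0.013344+0.004448=3.7461
k=8 src: inc=0.004448, refl=0.004448·0.538462=0.0024; V=3.741660+0.004448+0.002395=3.7485
k=9 load: inc=0.002395, refl=0.002395·0.333333=0.0008; V=3.746108+0.002395+0.000798=3.7493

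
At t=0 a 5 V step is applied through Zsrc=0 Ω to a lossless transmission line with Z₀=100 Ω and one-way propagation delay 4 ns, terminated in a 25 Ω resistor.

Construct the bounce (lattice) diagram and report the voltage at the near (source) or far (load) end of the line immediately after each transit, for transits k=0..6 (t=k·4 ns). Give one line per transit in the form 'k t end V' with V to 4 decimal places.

0 0 source 5.0000
1 4 load 2.0000
2 8 source 5.0000
3 12 load 3.2000
4 16 source 5.0000
5 20 load 3.9200
6 24 source 5.0000

Γ_L=-0.600000, Γ_S=-1.000000; launch V₁=5·100/100=5.000000
k=0 src: V=5.0000
k=1 load: inc=5.000000, refl=5.000000·-0.600000=-3.0000; V=0.000000+5.000000+-3.000000=2.0000
k=2 src: inc=-3.000000, refl=-3.000000·-1.000000=3.0000; V=5.000000+-3.000000+3.000000=5.0000
k=3 load: inc=3.000000, refl=3.000000·-0.600000=-1.8000; V=2.000000+3.000000+-1.800000=3.2000
k=4 src: inc=-1.800000, refl=-1.800000·-1.000000=1.8000; V=5.000000+-1.800000+1.800000=5.0000
k=5 load: inc=1.800000, refl=1.800000·-0.600000=-1.0800; V=3.200000+1.800000+-1.080000=3.9200
k=6 src: inc=-1.080000, refl=-1.080000·-1.000000=1.0800; V=5.000000+-1.080000+1.080000=5.0000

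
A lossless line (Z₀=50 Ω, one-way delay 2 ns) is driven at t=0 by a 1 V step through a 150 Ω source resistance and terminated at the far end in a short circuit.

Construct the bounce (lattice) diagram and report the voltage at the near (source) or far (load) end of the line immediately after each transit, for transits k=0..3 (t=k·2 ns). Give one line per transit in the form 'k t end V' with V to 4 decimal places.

0 0 source 0.2500
1 2 load 0.0000
2 4 source -0.1250
3 6 load 0.0000

Γ_L=-1.000000, Γ_S=0.500000; launch V₁=1·50/200=0.250000
k=0 src: V=0.2500
k=1 load: inc=0.250000, refl=0.250000·-1.000000=-0.2500; V=0.000000+0.250000+-0.250000=0.0000
k=2 src: inc=-0.250000, refl=-0.250000·0.500000=-0.1250; V=0.250000+-0.250000+-0.125000=-0.1250
k=3 load: inc=-0.125000, refl=-0.125000·-1.000000=0.1250; V=0.000000+-0.125000+0.125000=0.0000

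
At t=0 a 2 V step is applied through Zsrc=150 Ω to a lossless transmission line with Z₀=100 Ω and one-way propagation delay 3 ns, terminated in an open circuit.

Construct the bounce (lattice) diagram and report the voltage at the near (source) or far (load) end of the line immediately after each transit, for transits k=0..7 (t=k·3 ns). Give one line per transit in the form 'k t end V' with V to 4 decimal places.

0 0 source 0.8000
1 3 load 1.6000
2 6 source 1.7600
3 9 load 1.9200
4 12 source 1.9520
5 15 load 1.9840
6 18 source 1.9904
7 21 load 1.9968

Γ_L=1.000000, Γ_S=0.200000; launch V₁=2·100/250=0.800000
k=0 src: V=0.8000
k=1 load: inc=0.800000, refl=0.800000·1.000000=0.8000; V=0.000000+0.800000+0.800000=1.6000
k=2 src: inc=0.800000, refl=0.800000·0.200000=0.1600; V=0.800000+0.800000+0.160000=1.7600
k=3 load: inc=0.160000, refl=0.160000·1.000000=0.1600; V=1.600000+0.160000+0.160000=1.9200
k=4 src: inc=0.160000, refl=0.160000·0.200000=0.0320; V=1.760000+0.160000+0.032000=1.9520
k=5 load: inc=0.032000, refl=0.032000·1.000000=0.0320; V=1.920000+0.032000+0.032000=1.9840
k=6 src: inc=0.032000, refl=0.032000·0.200000=0.0064; V=1.952000+0.032000+0.006400=1.9904
k=7 load: inc=0.006400, refl=0.006400·1.000000=0.0064; V=1.984000+0.006400+0.006400=1.9968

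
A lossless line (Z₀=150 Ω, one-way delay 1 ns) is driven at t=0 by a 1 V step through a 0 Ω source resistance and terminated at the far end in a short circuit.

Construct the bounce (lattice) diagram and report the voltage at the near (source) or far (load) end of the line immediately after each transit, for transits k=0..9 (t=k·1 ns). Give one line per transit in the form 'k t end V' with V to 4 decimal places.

0 0 source 1.0000
1 1 load 0.0000
2 2 source 1.0000
3 3 load 0.0000
4 4 source 1.0000
5 5 load 0.0000
6 6 source 1.0000
7 7 load 0.0000
8 8 source 1.0000
9 9 load 0.0000

Γ_L=-1.000000, Γ_S=-1.000000; launch V₁=1·150/150=1.000000
k=0 src: V=1.0000
k=1 load: inc=1.000000, refl=1.000000·-1.000000=-1.0000; V=0.000000+1.000000+-1.000000=0.0000
k=2 src: inc=-1.000000, refl=-1.000000·-1.000000=1.0000; V=1.000000+-1.000000+1.000000=1.0000
k=3 load: inc=1.000000, refl=1.000000·-1.000000=-1.0000; V=0.000000+1.000000+-1.000000=0.0000
k=4 src: inc=-1.000000, refl=-1.000000·-1.000000=1.0000; V=1.000000+-1.000000+1.000000=1.0000
k=5 load: inc=1.000000, refl=1.000000·-1.000000=-1.0000; V=0.000000+1.000000+-1.000000=0.0000
k=6 src: inc=-1.000000, refl=-1.000000·-1.000000=1.0000; V=1.000000+-1.000000+1.000000=1.0000
k=7 load: inc=1.000000, refl=1.000000·-1.000000=-1.0000; V=0.000000+1.000000+-1.000000=0.0000
k=8 src: inc=-1.000000, refl=-1.000000·-1.000000=1.0000; V=1.000000+-1.000000+1.000000=1.0000
k=9 load: inc=1.000000, refl=1.000000·-1.000000=-1.0000; V=0.000000+1.000000+-1.000000=0.0000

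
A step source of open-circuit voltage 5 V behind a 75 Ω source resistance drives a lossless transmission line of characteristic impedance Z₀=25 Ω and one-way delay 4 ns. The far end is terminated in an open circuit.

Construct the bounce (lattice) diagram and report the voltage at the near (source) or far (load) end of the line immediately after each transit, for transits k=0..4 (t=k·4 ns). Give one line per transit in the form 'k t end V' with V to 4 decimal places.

0 0 source 1.2500
1 4 load 2.5000
2 8 source 3.1250
3 12 load 3.7500
4 16 source 4.0625

Γ_L=1.000000, Γ_S=0.500000; launch V₁=5·25/100=1.250000
k=0 src: V=1.2500
k=1 load: inc=1.250000, refl=1.250000·1.000000=1.2500; V=0.000000+1.250000+1.250000=2.5000
k=2 src: inc=1.250000, refl=1.250000·0.500000=0.6250; V=1.250000+1.250000+0.625000=3.1250
k=3 load: inc=0.625000, refl=0.625000·1.000000=0.6250; V=2.500000+0.625000+0.625000=3.7500
k=4 src: inc=0.625000, refl=0.625000·0.500000=0.3125; V=3.125000+0.625000+0.312500=4.0625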